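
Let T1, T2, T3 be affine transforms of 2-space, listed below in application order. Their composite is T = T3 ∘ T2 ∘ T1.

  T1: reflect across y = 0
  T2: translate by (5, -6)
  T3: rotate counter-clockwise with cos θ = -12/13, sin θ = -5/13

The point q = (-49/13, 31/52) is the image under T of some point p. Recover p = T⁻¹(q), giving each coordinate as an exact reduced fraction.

T1 = [1 0 0; 0 -1 0; 0 0 1]
T2·T1 = [1 0 5; 0 -1 -6; 0 0 1]
T3·…·T1 = [-12/13 -5/13 -90/13; -5/13 12/13 47/13; 0 0 1]
det M = -1; M⁻¹ = [-12/13 -5/13 -5; -5/13 12/13 -6; 0 0 1]
M⁻¹ · (-49/13, 31/52)ᵀ = (-7/4, -4)ᵀ

p = (-7/4, -4)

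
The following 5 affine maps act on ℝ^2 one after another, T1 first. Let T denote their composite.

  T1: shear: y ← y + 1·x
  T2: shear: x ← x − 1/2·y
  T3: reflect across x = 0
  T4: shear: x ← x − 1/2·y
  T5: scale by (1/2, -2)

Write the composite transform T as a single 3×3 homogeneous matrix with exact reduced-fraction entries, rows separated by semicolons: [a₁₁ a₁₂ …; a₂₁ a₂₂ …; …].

T1 = [1 0 0; 1 1 0; 0 0 1]
T2·T1 = [1/2 -1/2 0; 1 1 0; 0 0 1]
T3·…·T1 = [-1/2 1/2 0; 1 1 0; 0 0 1]
T4·…·T1 = [-1 0 0; 1 1 0; 0 0 1]
T5·…·T1 = [-1/2 0 0; -2 -2 0; 0 0 1]

T = [-1/2 0 0; -2 -2 0; 0 0 1]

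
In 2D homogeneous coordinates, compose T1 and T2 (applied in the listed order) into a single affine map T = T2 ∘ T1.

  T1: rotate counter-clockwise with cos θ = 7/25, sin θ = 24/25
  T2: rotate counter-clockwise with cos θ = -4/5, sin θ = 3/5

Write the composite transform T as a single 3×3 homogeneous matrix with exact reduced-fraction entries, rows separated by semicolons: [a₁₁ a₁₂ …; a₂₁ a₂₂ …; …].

T = [-4/5 3/5 0; -3/5 -4/5 0; 0 0 1]

T1 = [7/25 -24/25 0; 24/25 7/25 0; 0 0 1]
T2·T1 = [-4/5 3/5 0; -3/5 -4/5 0; 0 0 1]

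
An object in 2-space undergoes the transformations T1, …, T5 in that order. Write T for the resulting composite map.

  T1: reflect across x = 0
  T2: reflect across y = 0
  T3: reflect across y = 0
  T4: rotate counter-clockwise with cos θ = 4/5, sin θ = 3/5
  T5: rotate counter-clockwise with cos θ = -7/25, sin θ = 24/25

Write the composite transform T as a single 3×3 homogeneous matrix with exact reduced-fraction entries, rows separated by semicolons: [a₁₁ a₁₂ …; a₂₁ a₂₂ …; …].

T1 = [-1 0 0; 0 1 0; 0 0 1]
T2·T1 = [-1 0 0; 0 -1 0; 0 0 1]
T3·…·T1 = [-1 0 0; 0 1 0; 0 0 1]
T4·…·T1 = [-4/5 -3/5 0; -3/5 4/5 0; 0 0 1]
T5·…·T1 = [4/5 -3/5 0; -3/5 -4/5 0; 0 0 1]

T = [4/5 -3/5 0; -3/5 -4/5 0; 0 0 1]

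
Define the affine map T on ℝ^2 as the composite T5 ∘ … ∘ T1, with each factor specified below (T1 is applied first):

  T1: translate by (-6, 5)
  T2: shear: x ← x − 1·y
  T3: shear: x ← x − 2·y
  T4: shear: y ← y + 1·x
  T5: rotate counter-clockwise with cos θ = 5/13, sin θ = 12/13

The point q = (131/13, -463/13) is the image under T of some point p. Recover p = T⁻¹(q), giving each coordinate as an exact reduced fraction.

T1 = [1 0 -6; 0 1 5; 0 0 1]
T2·T1 = [1 -1 -11; 0 1 5; 0 0 1]
T3·…·T1 = [1 -3 -21; 0 1 5; 0 0 1]
T4·…·T1 = [1 -3 -21; 1 -2 -16; 0 0 1]
T5·…·T1 = [-7/13 9/13 87/13; 17/13 -46/13 -332/13; 0 0 1]
det M = 1; M⁻¹ = [-46/13 -9/13 6; -17/13 -7/13 -5; 0 0 1]
M⁻¹ · (131/13, -463/13)ᵀ = (-5, 1)ᵀ

p = (-5, 1)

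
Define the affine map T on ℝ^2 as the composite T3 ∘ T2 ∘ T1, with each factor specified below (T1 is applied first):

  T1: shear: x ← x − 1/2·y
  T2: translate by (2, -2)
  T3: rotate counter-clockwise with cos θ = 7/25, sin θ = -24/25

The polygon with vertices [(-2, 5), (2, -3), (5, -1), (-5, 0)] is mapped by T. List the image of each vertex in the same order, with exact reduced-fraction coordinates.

T1 shear: x ← x − 1/2·y: (-2, 5) → (-9/2, 5); (2, -3) → (7/2, -3); (5, -1) → (11/2, -1); (-5, 0) → (-5, 0)
T2 translate by (2, -2): (-9/2, 5) → (-5/2, 3); (7/2, -3) → (11/2, -5); (11/2, -1) → (15/2, -3); (-5, 0) → (-3, -2)
T3 rotate counter-clockwise with cos θ = 7/25, sin θ = -24/25: (-5/2, 3) → (109/50, 81/25); (11/2, -5) → (-163/50, -167/25); (15/2, -3) → (-39/50, -201/25); (-3, -2) → (-69/25, 58/25)

image vertices: (109/50, 81/25), (-163/50, -167/25), (-39/50, -201/25), (-69/25, 58/25)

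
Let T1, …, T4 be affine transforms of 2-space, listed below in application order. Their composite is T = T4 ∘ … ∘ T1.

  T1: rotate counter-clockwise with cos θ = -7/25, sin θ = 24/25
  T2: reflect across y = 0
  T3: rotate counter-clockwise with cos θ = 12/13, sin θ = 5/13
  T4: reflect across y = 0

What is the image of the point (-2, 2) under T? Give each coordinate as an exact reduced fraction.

T1 rotate counter-clockwise with cos θ = -7/25, sin θ = 24/25: (-2, 2) → (-34/25, -62/25)
T2 reflect across y = 0: (-34/25, -62/25) → (-34/25, 62/25)
T3 rotate counter-clockwise with cos θ = 12/13, sin θ = 5/13: (-34/25, 62/25) → (-718/325, 574/325)
T4 reflect across y = 0: (-718/325, 574/325) → (-718/325, -574/325)

T(p) = (-718/325, -574/325)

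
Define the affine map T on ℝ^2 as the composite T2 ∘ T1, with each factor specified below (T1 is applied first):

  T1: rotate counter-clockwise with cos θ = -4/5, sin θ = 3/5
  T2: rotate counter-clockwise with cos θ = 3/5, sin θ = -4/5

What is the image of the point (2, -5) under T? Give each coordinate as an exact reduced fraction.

T(p) = (5, 2)

T1 rotate counter-clockwise with cos θ = -4/5, sin θ = 3/5: (2, -5) → (7/5, 26/5)
T2 rotate counter-clockwise with cos θ = 3/5, sin θ = -4/5: (7/5, 26/5) → (5, 2)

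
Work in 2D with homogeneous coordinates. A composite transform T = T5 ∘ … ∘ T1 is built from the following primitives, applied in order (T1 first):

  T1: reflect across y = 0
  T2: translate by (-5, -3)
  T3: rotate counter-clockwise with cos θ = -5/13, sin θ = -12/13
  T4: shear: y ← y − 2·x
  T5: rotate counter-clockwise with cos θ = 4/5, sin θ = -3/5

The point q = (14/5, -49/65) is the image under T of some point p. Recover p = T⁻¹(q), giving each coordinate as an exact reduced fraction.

T1 = [1 0 0; 0 -1 0; 0 0 1]
T2·T1 = [1 0 -5; 0 -1 -3; 0 0 1]
T3·…·T1 = [-5/13 -12/13 -11/13; -12/13 5/13 75/13; 0 0 1]
T4·…·T1 = [-5/13 -12/13 -11/13; -2/13 29/13 97/13; 0 0 1]
T5·…·T1 = [-2/5 3/5 19/5; 7/65 152/65 421/65; 0 0 1]
det M = -1; M⁻¹ = [-152/65 3/5 5; 7/65 2/5 -3; 0 0 1]
M⁻¹ · (14/5, -49/65)ᵀ = (-2, -3)ᵀ

p = (-2, -3)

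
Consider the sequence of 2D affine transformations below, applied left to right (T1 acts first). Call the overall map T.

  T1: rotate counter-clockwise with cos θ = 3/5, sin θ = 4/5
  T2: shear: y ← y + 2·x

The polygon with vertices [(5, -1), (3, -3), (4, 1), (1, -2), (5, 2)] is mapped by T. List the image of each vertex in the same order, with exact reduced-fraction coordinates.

image vertices: (19/5, 11), (21/5, 9), (8/5, 7), (11/5, 4), (7/5, 8)

T1 rotate counter-clockwise with cos θ = 3/5, sin θ = 4/5: (5, -1) → (19/5, 17/5); (3, -3) → (21/5, 3/5); (4, 1) → (8/5, 19/5); (1, -2) → (11/5, -2/5); (5, 2) → (7/5, 26/5)
T2 shear: y ← y + 2·x: (19/5, 17/5) → (19/5, 11); (21/5, 3/5) → (21/5, 9); (8/5, 19/5) → (8/5, 7); (11/5, -2/5) → (11/5, 4); (7/5, 26/5) → (7/5, 8)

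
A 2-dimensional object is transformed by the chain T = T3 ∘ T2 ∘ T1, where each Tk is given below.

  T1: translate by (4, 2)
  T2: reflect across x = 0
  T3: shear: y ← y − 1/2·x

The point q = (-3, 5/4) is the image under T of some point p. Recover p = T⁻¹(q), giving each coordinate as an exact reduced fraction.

p = (-1, -9/4)

T1 = [1 0 4; 0 1 2; 0 0 1]
T2·T1 = [-1 0 -4; 0 1 2; 0 0 1]
T3·…·T1 = [-1 0 -4; 1/2 1 4; 0 0 1]
det M = -1; M⁻¹ = [-1 0 -4; 1/2 1 -2; 0 0 1]
M⁻¹ · (-3, 5/4)ᵀ = (-1, -9/4)ᵀ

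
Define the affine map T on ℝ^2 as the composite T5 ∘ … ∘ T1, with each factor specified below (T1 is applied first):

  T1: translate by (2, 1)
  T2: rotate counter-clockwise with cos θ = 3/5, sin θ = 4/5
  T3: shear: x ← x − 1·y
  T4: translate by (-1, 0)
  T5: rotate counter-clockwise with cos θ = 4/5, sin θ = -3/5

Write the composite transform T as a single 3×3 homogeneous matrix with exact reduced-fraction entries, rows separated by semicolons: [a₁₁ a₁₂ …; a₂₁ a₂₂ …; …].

T = [8/25 -19/25 -23/25; 19/25 33/25 86/25; 0 0 1]

T1 = [1 0 2; 0 1 1; 0 0 1]
T2·T1 = [3/5 -4/5 2/5; 4/5 3/5 11/5; 0 0 1]
T3·…·T1 = [-1/5 -7/5 -9/5; 4/5 3/5 11/5; 0 0 1]
T4·…·T1 = [-1/5 -7/5 -14/5; 4/5 3/5 11/5; 0 0 1]
T5·…·T1 = [8/25 -19/25 -23/25; 19/25 33/25 86/25; 0 0 1]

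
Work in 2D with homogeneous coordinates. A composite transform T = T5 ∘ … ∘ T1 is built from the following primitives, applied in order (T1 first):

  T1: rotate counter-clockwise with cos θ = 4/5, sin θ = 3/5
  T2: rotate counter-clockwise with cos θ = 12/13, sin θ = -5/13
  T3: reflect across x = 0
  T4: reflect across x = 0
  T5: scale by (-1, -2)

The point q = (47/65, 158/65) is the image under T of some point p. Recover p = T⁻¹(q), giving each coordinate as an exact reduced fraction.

p = (-1, -1)

T1 = [4/5 -3/5 0; 3/5 4/5 0; 0 0 1]
T2·T1 = [63/65 -16/65 0; 16/65 63/65 0; 0 0 1]
T3·…·T1 = [-63/65 16/65 0; 16/65 63/65 0; 0 0 1]
T4·…·T1 = [63/65 -16/65 0; 16/65 63/65 0; 0 0 1]
T5·…·T1 = [-63/65 16/65 0; -32/65 -126/65 0; 0 0 1]
det M = 2; M⁻¹ = [-63/65 -8/65 0; 16/65 -63/130 0; 0 0 1]
M⁻¹ · (47/65, 158/65)ᵀ = (-1, -1)ᵀ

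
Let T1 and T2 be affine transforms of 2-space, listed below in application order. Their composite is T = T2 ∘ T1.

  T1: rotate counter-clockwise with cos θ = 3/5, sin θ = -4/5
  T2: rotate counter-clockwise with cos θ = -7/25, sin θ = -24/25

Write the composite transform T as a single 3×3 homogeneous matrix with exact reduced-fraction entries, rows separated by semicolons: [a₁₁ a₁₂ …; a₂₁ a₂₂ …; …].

T = [-117/125 44/125 0; -44/125 -117/125 0; 0 0 1]

T1 = [3/5 4/5 0; -4/5 3/5 0; 0 0 1]
T2·T1 = [-117/125 44/125 0; -44/125 -117/125 0; 0 0 1]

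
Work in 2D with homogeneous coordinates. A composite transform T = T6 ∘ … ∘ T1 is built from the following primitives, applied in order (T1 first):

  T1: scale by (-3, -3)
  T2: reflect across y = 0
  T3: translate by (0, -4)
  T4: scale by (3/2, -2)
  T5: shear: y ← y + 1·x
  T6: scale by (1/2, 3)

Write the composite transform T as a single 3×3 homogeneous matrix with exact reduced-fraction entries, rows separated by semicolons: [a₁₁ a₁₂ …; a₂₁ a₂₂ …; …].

T1 = [-3 0 0; 0 -3 0; 0 0 1]
T2·T1 = [-3 0 0; 0 3 0; 0 0 1]
T3·…·T1 = [-3 0 0; 0 3 -4; 0 0 1]
T4·…·T1 = [-9/2 0 0; 0 -6 8; 0 0 1]
T5·…·T1 = [-9/2 0 0; -9/2 -6 8; 0 0 1]
T6·…·T1 = [-9/4 0 0; -27/2 -18 24; 0 0 1]

T = [-9/4 0 0; -27/2 -18 24; 0 0 1]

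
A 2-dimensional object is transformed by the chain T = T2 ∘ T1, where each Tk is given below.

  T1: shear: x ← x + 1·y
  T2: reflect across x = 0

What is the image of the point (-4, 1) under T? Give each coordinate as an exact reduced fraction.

T(p) = (3, 1)

T1 shear: x ← x + 1·y: (-4, 1) → (-3, 1)
T2 reflect across x = 0: (-3, 1) → (3, 1)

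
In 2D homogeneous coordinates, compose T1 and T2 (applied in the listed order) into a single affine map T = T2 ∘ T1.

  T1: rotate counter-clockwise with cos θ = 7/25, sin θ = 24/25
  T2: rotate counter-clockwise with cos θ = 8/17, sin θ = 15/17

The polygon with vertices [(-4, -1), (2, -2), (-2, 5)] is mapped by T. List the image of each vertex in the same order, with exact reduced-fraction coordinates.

T1 rotate counter-clockwise with cos θ = 7/25, sin θ = 24/25: (-4, -1) → (-4/25, -103/25); (2, -2) → (62/25, 34/25); (-2, 5) → (-134/25, -13/25)
T2 rotate counter-clockwise with cos θ = 8/17, sin θ = 15/17: (-4/25, -103/25) → (89/25, -52/25); (62/25, 34/25) → (-14/425, 1202/425); (-134/25, -13/25) → (-877/425, -2114/425)

image vertices: (89/25, -52/25), (-14/425, 1202/425), (-877/425, -2114/425)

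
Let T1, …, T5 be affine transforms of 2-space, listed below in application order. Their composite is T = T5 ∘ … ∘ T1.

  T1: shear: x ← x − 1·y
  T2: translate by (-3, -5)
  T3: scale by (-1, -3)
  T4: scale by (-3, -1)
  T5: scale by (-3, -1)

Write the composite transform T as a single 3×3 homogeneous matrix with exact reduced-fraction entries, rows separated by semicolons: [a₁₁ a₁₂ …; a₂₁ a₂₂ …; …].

T = [-9 9 27; 0 -3 15; 0 0 1]

T1 = [1 -1 0; 0 1 0; 0 0 1]
T2·T1 = [1 -1 -3; 0 1 -5; 0 0 1]
T3·…·T1 = [-1 1 3; 0 -3 15; 0 0 1]
T4·…·T1 = [3 -3 -9; 0 3 -15; 0 0 1]
T5·…·T1 = [-9 9 27; 0 -3 15; 0 0 1]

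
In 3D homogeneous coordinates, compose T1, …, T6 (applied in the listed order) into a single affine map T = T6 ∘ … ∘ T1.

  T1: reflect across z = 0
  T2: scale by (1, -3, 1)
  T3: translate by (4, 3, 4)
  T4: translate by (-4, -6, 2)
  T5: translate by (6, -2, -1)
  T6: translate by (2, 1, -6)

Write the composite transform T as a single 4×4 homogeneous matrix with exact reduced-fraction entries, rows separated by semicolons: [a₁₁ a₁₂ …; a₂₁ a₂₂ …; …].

T1 = [1 0 0 0; 0 1 0 0; 0 0 -1 0; 0 0 0 1]
T2·T1 = [1 0 0 0; 0 -3 0 0; 0 0 -1 0; 0 0 0 1]
T3·…·T1 = [1 0 0 4; 0 -3 0 3; 0 0 -1 4; 0 0 0 1]
T4·…·T1 = [1 0 0 0; 0 -3 0 -3; 0 0 -1 6; 0 0 0 1]
T5·…·T1 = [1 0 0 6; 0 -3 0 -5; 0 0 -1 5; 0 0 0 1]
T6·…·T1 = [1 0 0 8; 0 -3 0 -4; 0 0 -1 -1; 0 0 0 1]

T = [1 0 0 8; 0 -3 0 -4; 0 0 -1 -1; 0 0 0 1]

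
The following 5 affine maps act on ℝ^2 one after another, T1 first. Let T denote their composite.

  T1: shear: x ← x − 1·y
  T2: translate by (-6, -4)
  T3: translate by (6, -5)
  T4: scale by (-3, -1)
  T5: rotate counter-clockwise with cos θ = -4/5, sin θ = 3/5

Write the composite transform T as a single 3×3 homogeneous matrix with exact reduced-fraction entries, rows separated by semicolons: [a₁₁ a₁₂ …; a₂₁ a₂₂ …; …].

T1 = [1 -1 0; 0 1 0; 0 0 1]
T2·T1 = [1 -1 -6; 0 1 -4; 0 0 1]
T3·…·T1 = [1 -1 0; 0 1 -9; 0 0 1]
T4·…·T1 = [-3 3 0; 0 -1 9; 0 0 1]
T5·…·T1 = [12/5 -9/5 -27/5; -9/5 13/5 -36/5; 0 0 1]

T = [12/5 -9/5 -27/5; -9/5 13/5 -36/5; 0 0 1]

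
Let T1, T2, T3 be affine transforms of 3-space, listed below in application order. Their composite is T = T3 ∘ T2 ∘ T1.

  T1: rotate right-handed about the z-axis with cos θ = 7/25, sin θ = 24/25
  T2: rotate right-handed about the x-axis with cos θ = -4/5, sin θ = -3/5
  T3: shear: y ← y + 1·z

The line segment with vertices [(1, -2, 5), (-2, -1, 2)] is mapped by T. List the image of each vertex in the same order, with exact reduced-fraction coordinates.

image vertices: (11/5, -39/25, -106/25), (2/5, 67/25, -7/25)

T1 rotate right-handed about the z-axis with cos θ = 7/25, sin θ = 24/25: (1, -2, 5) → (11/5, 2/5, 5); (-2, -1, 2) → (2/5, -11/5, 2)
T2 rotate right-handed about the x-axis with cos θ = -4/5, sin θ = -3/5: (11/5, 2/5, 5) → (11/5, 67/25, -106/25); (2/5, -11/5, 2) → (2/5, 74/25, -7/25)
T3 shear: y ← y + 1·z: (11/5, 67/25, -106/25) → (11/5, -39/25, -106/25); (2/5, 74/25, -7/25) → (2/5, 67/25, -7/25)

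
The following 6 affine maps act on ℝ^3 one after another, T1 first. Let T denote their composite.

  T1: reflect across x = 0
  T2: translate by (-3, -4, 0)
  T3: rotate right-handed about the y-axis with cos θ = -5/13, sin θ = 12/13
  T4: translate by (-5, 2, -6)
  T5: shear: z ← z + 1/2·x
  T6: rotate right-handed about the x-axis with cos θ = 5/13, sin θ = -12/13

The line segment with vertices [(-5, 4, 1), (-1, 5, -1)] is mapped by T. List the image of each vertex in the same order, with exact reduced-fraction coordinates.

T1 reflect across x = 0: (-5, 4, 1) → (5, 4, 1); (-1, 5, -1) → (1, 5, -1)
T2 translate by (-3, -4, 0): (5, 4, 1) → (2, 0, 1); (1, 5, -1) → (-2, 1, -1)
T3 rotate right-handed about the y-axis with cos θ = -5/13, sin θ = 12/13: (2, 0, 1) → (2/13, 0, -29/13); (-2, 1, -1) → (-2/13, 1, 29/13)
T4 translate by (-5, 2, -6): (2/13, 0, -29/13) → (-63/13, 2, -107/13); (-2/13, 1, 29/13) → (-67/13, 3, -49/13)
T5 shear: z ← z + 1/2·x: (-63/13, 2, -107/13) → (-63/13, 2, -277/26); (-67/13, 3, -49/13) → (-67/13, 3, -165/26)
T6 rotate right-handed about the x-axis with cos θ = 5/13, sin θ = -12/13: (-63/13, 2, -277/26) → (-63/13, -1532/169, -2009/338); (-67/13, 3, -165/26) → (-67/13, -795/169, -1761/338)

image vertices: (-63/13, -1532/169, -2009/338), (-67/13, -795/169, -1761/338)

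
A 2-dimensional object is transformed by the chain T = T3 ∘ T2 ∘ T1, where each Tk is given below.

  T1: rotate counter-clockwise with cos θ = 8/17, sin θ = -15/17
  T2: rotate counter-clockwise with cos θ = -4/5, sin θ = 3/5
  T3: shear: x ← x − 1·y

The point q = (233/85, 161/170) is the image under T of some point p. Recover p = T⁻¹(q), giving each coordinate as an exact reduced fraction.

T1 = [8/17 15/17 0; -15/17 8/17 0; 0 0 1]
T2·T1 = [13/85 -84/85 0; 84/85 13/85 0; 0 0 1]
T3·…·T1 = [-71/85 -97/85 0; 84/85 13/85 0; 0 0 1]
det M = 1; M⁻¹ = [13/85 97/85 0; -84/85 -71/85 0; 0 0 1]
M⁻¹ · (233/85, 161/170)ᵀ = (3/2, -7/2)ᵀ

p = (3/2, -7/2)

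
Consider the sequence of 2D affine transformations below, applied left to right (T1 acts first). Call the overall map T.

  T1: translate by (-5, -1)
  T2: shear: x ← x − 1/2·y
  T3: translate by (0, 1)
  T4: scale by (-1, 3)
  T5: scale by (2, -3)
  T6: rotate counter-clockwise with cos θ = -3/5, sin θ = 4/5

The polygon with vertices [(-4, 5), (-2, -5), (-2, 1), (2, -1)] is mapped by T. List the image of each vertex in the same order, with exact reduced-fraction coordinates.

image vertices: (114/5, 223/5), (-204/5, -103/5), (-6/5, 83/5), (-48/5, -11/5)

T1 translate by (-5, -1): (-4, 5) → (-9, 4); (-2, -5) → (-7, -6); (-2, 1) → (-7, 0); (2, -1) → (-3, -2)
T2 shear: x ← x − 1/2·y: (-9, 4) → (-11, 4); (-7, -6) → (-4, -6); (-7, 0) → (-7, 0); (-3, -2) → (-2, -2)
T3 translate by (0, 1): (-11, 4) → (-11, 5); (-4, -6) → (-4, -5); (-7, 0) → (-7, 1); (-2, -2) → (-2, -1)
T4 scale by (-1, 3): (-11, 5) → (11, 15); (-4, -5) → (4, -15); (-7, 1) → (7, 3); (-2, -1) → (2, -3)
T5 scale by (2, -3): (11, 15) → (22, -45); (4, -15) → (8, 45); (7, 3) → (14, -9); (2, -3) → (4, 9)
T6 rotate counter-clockwise with cos θ = -3/5, sin θ = 4/5: (22, -45) → (114/5, 223/5); (8, 45) → (-204/5, -103/5); (14, -9) → (-6/5, 83/5); (4, 9) → (-48/5, -11/5)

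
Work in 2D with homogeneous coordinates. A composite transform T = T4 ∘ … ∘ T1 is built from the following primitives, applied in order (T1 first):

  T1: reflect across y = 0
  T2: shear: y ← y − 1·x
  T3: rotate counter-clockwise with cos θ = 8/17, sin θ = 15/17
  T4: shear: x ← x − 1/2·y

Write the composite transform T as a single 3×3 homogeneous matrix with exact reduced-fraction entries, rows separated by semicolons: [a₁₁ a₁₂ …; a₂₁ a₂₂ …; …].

T1 = [1 0 0; 0 -1 0; 0 0 1]
T2·T1 = [1 0 0; -1 -1 0; 0 0 1]
T3·…·T1 = [23/17 15/17 0; 7/17 -8/17 0; 0 0 1]
T4·…·T1 = [39/34 19/17 0; 7/17 -8/17 0; 0 0 1]

T = [39/34 19/17 0; 7/17 -8/17 0; 0 0 1]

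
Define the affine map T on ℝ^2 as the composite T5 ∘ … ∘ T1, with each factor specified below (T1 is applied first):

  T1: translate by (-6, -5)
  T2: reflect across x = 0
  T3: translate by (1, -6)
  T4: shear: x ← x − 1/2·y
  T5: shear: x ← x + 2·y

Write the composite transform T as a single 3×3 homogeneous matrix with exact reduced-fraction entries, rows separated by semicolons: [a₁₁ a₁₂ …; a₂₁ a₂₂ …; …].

T = [-1 3/2 -19/2; 0 1 -11; 0 0 1]

T1 = [1 0 -6; 0 1 -5; 0 0 1]
T2·T1 = [-1 0 6; 0 1 -5; 0 0 1]
T3·…·T1 = [-1 0 7; 0 1 -11; 0 0 1]
T4·…·T1 = [-1 -1/2 25/2; 0 1 -11; 0 0 1]
T5·…·T1 = [-1 3/2 -19/2; 0 1 -11; 0 0 1]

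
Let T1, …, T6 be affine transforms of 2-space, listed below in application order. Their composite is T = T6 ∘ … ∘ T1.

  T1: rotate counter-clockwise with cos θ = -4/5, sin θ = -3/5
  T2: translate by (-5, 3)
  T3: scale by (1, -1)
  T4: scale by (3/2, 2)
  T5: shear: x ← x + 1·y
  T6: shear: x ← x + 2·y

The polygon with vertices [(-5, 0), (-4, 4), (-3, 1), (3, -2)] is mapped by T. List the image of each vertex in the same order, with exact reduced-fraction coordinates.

T1 rotate counter-clockwise with cos θ = -4/5, sin θ = -3/5: (-5, 0) → (4, 3); (-4, 4) → (28/5, -4/5); (-3, 1) → (3, 1); (3, -2) → (-18/5, -1/5)
T2 translate by (-5, 3): (4, 3) → (-1, 6); (28/5, -4/5) → (3/5, 11/5); (3, 1) → (-2, 4); (-18/5, -1/5) → (-43/5, 14/5)
T3 scale by (1, -1): (-1, 6) → (-1, -6); (3/5, 11/5) → (3/5, -11/5); (-2, 4) → (-2, -4); (-43/5, 14/5) → (-43/5, -14/5)
T4 scale by (3/2, 2): (-1, -6) → (-3/2, -12); (3/5, -11/5) → (9/10, -22/5); (-2, -4) → (-3, -8); (-43/5, -14/5) → (-129/10, -28/5)
T5 shear: x ← x + 1·y: (-3/2, -12) → (-27/2, -12); (9/10, -22/5) → (-7/2, -22/5); (-3, -8) → (-11, -8); (-129/10, -28/5) → (-37/2, -28/5)
T6 shear: x ← x + 2·y: (-27/2, -12) → (-75/2, -12); (-7/2, -22/5) → (-123/10, -22/5); (-11, -8) → (-27, -8); (-37/2, -28/5) → (-297/10, -28/5)

image vertices: (-75/2, -12), (-123/10, -22/5), (-27, -8), (-297/10, -28/5)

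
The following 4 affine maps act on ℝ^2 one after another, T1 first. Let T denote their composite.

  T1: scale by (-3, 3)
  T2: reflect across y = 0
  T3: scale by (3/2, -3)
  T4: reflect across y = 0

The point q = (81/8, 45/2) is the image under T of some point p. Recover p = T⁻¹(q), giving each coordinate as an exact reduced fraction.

T1 = [-3 0 0; 0 3 0; 0 0 1]
T2·T1 = [-3 0 0; 0 -3 0; 0 0 1]
T3·…·T1 = [-9/2 0 0; 0 9 0; 0 0 1]
T4·…·T1 = [-9/2 0 0; 0 -9 0; 0 0 1]
det M = 81/2; M⁻¹ = [-2/9 0 0; 0 -1/9 0; 0 0 1]
M⁻¹ · (81/8, 45/2)ᵀ = (-9/4, -5/2)ᵀ

p = (-9/4, -5/2)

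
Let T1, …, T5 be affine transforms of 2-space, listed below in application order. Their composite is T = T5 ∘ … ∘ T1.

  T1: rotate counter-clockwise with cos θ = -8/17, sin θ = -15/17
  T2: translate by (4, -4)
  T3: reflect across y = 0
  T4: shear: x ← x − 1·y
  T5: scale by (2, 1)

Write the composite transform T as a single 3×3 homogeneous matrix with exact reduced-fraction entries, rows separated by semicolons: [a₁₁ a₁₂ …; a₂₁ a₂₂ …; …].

T1 = [-8/17 15/17 0; -15/17 -8/17 0; 0 0 1]
T2·T1 = [-8/17 15/17 4; -15/17 -8/17 -4; 0 0 1]
T3·…·T1 = [-8/17 15/17 4; 15/17 8/17 4; 0 0 1]
T4·…·T1 = [-23/17 7/17 0; 15/17 8/17 4; 0 0 1]
T5·…·T1 = [-46/17 14/17 0; 15/17 8/17 4; 0 0 1]

T = [-46/17 14/17 0; 15/17 8/17 4; 0 0 1]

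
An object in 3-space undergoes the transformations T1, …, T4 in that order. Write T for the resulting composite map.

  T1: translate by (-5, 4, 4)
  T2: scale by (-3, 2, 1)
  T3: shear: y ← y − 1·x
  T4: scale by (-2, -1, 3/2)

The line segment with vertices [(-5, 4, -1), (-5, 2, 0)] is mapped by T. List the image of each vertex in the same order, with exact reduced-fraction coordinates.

T1 translate by (-5, 4, 4): (-5, 4, -1) → (-10, 8, 3); (-5, 2, 0) → (-10, 6, 4)
T2 scale by (-3, 2, 1): (-10, 8, 3) → (30, 16, 3); (-10, 6, 4) → (30, 12, 4)
T3 shear: y ← y − 1·x: (30, 16, 3) → (30, -14, 3); (30, 12, 4) → (30, -18, 4)
T4 scale by (-2, -1, 3/2): (30, -14, 3) → (-60, 14, 9/2); (30, -18, 4) → (-60, 18, 6)

image vertices: (-60, 14, 9/2), (-60, 18, 6)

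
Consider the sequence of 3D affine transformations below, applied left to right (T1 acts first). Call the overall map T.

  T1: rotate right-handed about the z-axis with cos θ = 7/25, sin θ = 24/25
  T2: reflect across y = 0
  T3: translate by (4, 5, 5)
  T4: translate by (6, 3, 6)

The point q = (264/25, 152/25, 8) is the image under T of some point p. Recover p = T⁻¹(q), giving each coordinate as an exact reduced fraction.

p = (2, 0, -3)

T1 = [7/25 -24/25 0 0; 24/25 7/25 0 0; 0 0 1 0; 0 0 0 1]
T2·T1 = [7/25 -24/25 0 0; -24/25 -7/25 0 0; 0 0 1 0; 0 0 0 1]
T3·…·T1 = [7/25 -24/25 0 4; -24/25 -7/25 0 5; 0 0 1 5; 0 0 0 1]
T4·…·T1 = [7/25 -24/25 0 10; -24/25 -7/25 0 8; 0 0 1 11; 0 0 0 1]
det M = -1; M⁻¹ = [7/25 -24/25 0 122/25; -24/25 -7/25 0 296/25; 0 0 1 -11; 0 0 0 1]
M⁻¹ · (264/25, 152/25, 8)ᵀ = (2, 0, -3)ᵀ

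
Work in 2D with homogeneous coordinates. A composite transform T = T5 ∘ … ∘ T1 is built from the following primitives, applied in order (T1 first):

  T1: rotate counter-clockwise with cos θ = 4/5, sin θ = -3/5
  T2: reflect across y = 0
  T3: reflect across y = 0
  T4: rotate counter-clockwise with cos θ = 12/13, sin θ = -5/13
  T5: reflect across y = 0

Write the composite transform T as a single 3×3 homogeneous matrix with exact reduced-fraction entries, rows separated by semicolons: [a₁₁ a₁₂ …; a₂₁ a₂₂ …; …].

T1 = [4/5 3/5 0; -3/5 4/5 0; 0 0 1]
T2·T1 = [4/5 3/5 0; 3/5 -4/5 0; 0 0 1]
T3·…·T1 = [4/5 3/5 0; -3/5 4/5 0; 0 0 1]
T4·…·T1 = [33/65 56/65 0; -56/65 33/65 0; 0 0 1]
T5·…·T1 = [33/65 56/65 0; 56/65 -33/65 0; 0 0 1]

T = [33/65 56/65 0; 56/65 -33/65 0; 0 0 1]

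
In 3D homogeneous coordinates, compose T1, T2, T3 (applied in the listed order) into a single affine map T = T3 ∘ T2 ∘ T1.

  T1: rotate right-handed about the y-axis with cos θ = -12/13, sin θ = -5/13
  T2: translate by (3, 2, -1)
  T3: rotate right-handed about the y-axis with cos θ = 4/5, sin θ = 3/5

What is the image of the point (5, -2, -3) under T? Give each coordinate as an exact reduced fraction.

T(p) = (24/13, 0, 42/13)

T1 rotate right-handed about the y-axis with cos θ = -12/13, sin θ = -5/13: (5, -2, -3) → (-45/13, -2, 61/13)
T2 translate by (3, 2, -1): (-45/13, -2, 61/13) → (-6/13, 0, 48/13)
T3 rotate right-handed about the y-axis with cos θ = 4/5, sin θ = 3/5: (-6/13, 0, 48/13) → (24/13, 0, 42/13)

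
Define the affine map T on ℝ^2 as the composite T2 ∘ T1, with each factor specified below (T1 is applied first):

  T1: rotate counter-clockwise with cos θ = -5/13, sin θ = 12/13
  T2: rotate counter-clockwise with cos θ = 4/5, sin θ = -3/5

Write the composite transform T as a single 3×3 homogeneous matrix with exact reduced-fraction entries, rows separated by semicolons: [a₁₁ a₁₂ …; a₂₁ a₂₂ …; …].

T1 = [-5/13 -12/13 0; 12/13 -5/13 0; 0 0 1]
T2·T1 = [16/65 -63/65 0; 63/65 16/65 0; 0 0 1]

T = [16/65 -63/65 0; 63/65 16/65 0; 0 0 1]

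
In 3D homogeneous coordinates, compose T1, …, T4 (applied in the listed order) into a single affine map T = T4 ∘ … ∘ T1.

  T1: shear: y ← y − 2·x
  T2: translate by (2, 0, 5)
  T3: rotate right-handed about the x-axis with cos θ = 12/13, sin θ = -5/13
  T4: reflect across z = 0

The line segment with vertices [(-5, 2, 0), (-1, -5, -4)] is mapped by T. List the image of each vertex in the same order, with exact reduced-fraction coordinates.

T1 shear: y ← y − 2·x: (-5, 2, 0) → (-5, 12, 0); (-1, -5, -4) → (-1, -3, -4)
T2 translate by (2, 0, 5): (-5, 12, 0) → (-3, 12, 5); (-1, -3, -4) → (1, -3, 1)
T3 rotate right-handed about the x-axis with cos θ = 12/13, sin θ = -5/13: (-3, 12, 5) → (-3, 13, 0); (1, -3, 1) → (1, -31/13, 27/13)
T4 reflect across z = 0: (-3, 13, 0) → (-3, 13, 0); (1, -31/13, 27/13) → (1, -31/13, -27/13)

image vertices: (-3, 13, 0), (1, -31/13, -27/13)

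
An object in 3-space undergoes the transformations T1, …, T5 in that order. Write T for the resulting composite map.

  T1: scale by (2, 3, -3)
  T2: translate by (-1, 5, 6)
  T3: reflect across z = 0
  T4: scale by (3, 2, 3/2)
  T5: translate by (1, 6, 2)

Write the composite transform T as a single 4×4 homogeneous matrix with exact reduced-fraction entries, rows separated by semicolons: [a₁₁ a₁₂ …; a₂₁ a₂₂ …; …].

T = [6 0 0 -2; 0 6 0 16; 0 0 9/2 -7; 0 0 0 1]

T1 = [2 0 0 0; 0 3 0 0; 0 0 -3 0; 0 0 0 1]
T2·T1 = [2 0 0 -1; 0 3 0 5; 0 0 -3 6; 0 0 0 1]
T3·…·T1 = [2 0 0 -1; 0 3 0 5; 0 0 3 -6; 0 0 0 1]
T4·…·T1 = [6 0 0 -3; 0 6 0 10; 0 0 9/2 -9; 0 0 0 1]
T5·…·T1 = [6 0 0 -2; 0 6 0 16; 0 0 9/2 -7; 0 0 0 1]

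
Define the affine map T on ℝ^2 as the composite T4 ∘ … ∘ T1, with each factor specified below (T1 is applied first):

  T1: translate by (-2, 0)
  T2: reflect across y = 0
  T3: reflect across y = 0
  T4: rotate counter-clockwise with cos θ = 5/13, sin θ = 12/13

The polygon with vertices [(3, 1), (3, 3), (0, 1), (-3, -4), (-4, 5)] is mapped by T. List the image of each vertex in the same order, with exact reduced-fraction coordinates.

image vertices: (-7/13, 17/13), (-31/13, 27/13), (-22/13, -19/13), (23/13, -80/13), (-90/13, -47/13)

T1 translate by (-2, 0): (3, 1) → (1, 1); (3, 3) → (1, 3); (0, 1) → (-2, 1); (-3, -4) → (-5, -4); (-4, 5) → (-6, 5)
T2 reflect across y = 0: (1, 1) → (1, -1); (1, 3) → (1, -3); (-2, 1) → (-2, -1); (-5, -4) → (-5, 4); (-6, 5) → (-6, -5)
T3 reflect across y = 0: (1, -1) → (1, 1); (1, -3) → (1, 3); (-2, -1) → (-2, 1); (-5, 4) → (-5, -4); (-6, -5) → (-6, 5)
T4 rotate counter-clockwise with cos θ = 5/13, sin θ = 12/13: (1, 1) → (-7/13, 17/13); (1, 3) → (-31/13, 27/13); (-2, 1) → (-22/13, -19/13); (-5, -4) → (23/13, -80/13); (-6, 5) → (-90/13, -47/13)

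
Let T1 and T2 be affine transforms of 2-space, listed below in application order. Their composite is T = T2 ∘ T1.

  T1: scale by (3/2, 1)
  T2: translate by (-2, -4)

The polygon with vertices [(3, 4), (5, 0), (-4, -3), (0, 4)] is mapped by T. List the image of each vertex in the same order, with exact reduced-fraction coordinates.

image vertices: (5/2, 0), (11/2, -4), (-8, -7), (-2, 0)

T1 scale by (3/2, 1): (3, 4) → (9/2, 4); (5, 0) → (15/2, 0); (-4, -3) → (-6, -3); (0, 4) → (0, 4)
T2 translate by (-2, -4): (9/2, 4) → (5/2, 0); (15/2, 0) → (11/2, -4); (-6, -3) → (-8, -7); (0, 4) → (-2, 0)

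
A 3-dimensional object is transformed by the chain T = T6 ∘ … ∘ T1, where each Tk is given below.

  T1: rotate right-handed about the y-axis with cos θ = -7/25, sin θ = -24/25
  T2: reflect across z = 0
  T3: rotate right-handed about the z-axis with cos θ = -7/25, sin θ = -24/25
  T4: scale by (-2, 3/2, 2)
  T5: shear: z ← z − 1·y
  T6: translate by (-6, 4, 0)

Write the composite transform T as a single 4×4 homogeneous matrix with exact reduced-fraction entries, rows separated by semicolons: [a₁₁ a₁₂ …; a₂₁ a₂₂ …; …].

T = [-98/625 -48/25 -336/625 -6; 252/625 -21/50 864/625 4; -1452/625 21/50 -514/625 0; 0 0 0 1]

T1 = [-7/25 0 -24/25 0; 0 1 0 0; 24/25 0 -7/25 0; 0 0 0 1]
T2·T1 = [-7/25 0 -24/25 0; 0 1 0 0; -24/25 0 7/25 0; 0 0 0 1]
T3·…·T1 = [49/625 24/25 168/625 0; 168/625 -7/25 576/625 0; -24/25 0 7/25 0; 0 0 0 1]
T4·…·T1 = [-98/625 -48/25 -336/625 0; 252/625 -21/50 864/625 0; -48/25 0 14/25 0; 0 0 0 1]
T5·…·T1 = [-98/625 -48/25 -336/625 0; 252/625 -21/50 864/625 0; -1452/625 21/50 -514/625 0; 0 0 0 1]
T6·…·T1 = [-98/625 -48/25 -336/625 -6; 252/625 -21/50 864/625 4; -1452/625 21/50 -514/625 0; 0 0 0 1]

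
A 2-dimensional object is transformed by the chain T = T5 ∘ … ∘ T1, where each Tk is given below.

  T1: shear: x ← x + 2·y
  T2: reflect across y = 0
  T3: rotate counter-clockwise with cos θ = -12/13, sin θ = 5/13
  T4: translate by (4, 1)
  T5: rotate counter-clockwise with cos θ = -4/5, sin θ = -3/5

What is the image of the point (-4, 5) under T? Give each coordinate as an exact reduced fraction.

T(p) = (289/65, -427/65)

T1 shear: x ← x + 2·y: (-4, 5) → (6, 5)
T2 reflect across y = 0: (6, 5) → (6, -5)
T3 rotate counter-clockwise with cos θ = -12/13, sin θ = 5/13: (6, -5) → (-47/13, 90/13)
T4 translate by (4, 1): (-47/13, 90/13) → (5/13, 103/13)
T5 rotate counter-clockwise with cos θ = -4/5, sin θ = -3/5: (5/13, 103/13) → (289/65, -427/65)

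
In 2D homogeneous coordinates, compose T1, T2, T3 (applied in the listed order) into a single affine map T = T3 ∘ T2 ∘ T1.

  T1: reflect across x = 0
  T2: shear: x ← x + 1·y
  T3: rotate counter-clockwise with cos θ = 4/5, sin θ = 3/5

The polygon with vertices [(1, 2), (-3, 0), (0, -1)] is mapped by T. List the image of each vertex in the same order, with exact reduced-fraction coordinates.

T1 reflect across x = 0: (1, 2) → (-1, 2); (-3, 0) → (3, 0); (0, -1) → (0, -1)
T2 shear: x ← x + 1·y: (-1, 2) → (1, 2); (3, 0) → (3, 0); (0, -1) → (-1, -1)
T3 rotate counter-clockwise with cos θ = 4/5, sin θ = 3/5: (1, 2) → (-2/5, 11/5); (3, 0) → (12/5, 9/5); (-1, -1) → (-1/5, -7/5)

image vertices: (-2/5, 11/5), (12/5, 9/5), (-1/5, -7/5)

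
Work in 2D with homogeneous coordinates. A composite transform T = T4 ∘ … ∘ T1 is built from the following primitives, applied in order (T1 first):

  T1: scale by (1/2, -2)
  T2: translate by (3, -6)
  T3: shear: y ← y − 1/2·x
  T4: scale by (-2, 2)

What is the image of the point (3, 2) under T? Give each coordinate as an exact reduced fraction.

T1 scale by (1/2, -2): (3, 2) → (3/2, -4)
T2 translate by (3, -6): (3/2, -4) → (9/2, -10)
T3 shear: y ← y − 1/2·x: (9/2, -10) → (9/2, -49/4)
T4 scale by (-2, 2): (9/2, -49/4) → (-9, -49/2)

T(p) = (-9, -49/2)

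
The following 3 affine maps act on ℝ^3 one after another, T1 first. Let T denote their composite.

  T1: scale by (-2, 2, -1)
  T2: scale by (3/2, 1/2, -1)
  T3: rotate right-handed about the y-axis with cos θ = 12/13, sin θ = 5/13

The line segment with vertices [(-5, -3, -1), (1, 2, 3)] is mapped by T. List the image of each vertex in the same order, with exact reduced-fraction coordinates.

image vertices: (175/13, -3, -87/13), (-21/13, 2, 51/13)

T1 scale by (-2, 2, -1): (-5, -3, -1) → (10, -6, 1); (1, 2, 3) → (-2, 4, -3)
T2 scale by (3/2, 1/2, -1): (10, -6, 1) → (15, -3, -1); (-2, 4, -3) → (-3, 2, 3)
T3 rotate right-handed about the y-axis with cos θ = 12/13, sin θ = 5/13: (15, -3, -1) → (175/13, -3, -87/13); (-3, 2, 3) → (-21/13, 2, 51/13)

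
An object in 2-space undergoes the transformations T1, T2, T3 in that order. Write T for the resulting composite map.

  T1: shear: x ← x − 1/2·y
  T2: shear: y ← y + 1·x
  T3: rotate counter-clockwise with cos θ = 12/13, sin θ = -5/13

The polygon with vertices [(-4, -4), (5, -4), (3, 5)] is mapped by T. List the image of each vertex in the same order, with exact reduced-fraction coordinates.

image vertices: (-54/13, -62/13), (99/13, 1/13), (67/26, 127/26)

T1 shear: x ← x − 1/2·y: (-4, -4) → (-2, -4); (5, -4) → (7, -4); (3, 5) → (1/2, 5)
T2 shear: y ← y + 1·x: (-2, -4) → (-2, -6); (7, -4) → (7, 3); (1/2, 5) → (1/2, 11/2)
T3 rotate counter-clockwise with cos θ = 12/13, sin θ = -5/13: (-2, -6) → (-54/13, -62/13); (7, 3) → (99/13, 1/13); (1/2, 11/2) → (67/26, 127/26)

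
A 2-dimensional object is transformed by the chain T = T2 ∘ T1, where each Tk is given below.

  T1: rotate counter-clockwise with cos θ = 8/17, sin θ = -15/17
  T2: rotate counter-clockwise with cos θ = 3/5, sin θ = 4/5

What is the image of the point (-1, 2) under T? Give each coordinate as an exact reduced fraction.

T1 rotate counter-clockwise with cos θ = 8/17, sin θ = -15/17: (-1, 2) → (22/17, 31/17)
T2 rotate counter-clockwise with cos θ = 3/5, sin θ = 4/5: (22/17, 31/17) → (-58/85, 181/85)

T(p) = (-58/85, 181/85)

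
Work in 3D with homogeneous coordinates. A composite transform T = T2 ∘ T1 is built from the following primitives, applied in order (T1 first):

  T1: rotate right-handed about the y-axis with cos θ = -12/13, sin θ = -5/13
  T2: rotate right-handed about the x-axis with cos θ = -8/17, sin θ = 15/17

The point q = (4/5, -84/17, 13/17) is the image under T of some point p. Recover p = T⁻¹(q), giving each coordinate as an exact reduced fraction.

T1 = [-12/13 0 -5/13 0; 0 1 0 0; 5/13 0 -12/13 0; 0 0 0 1]
T2·T1 = [-12/13 0 -5/13 0; -75/221 -8/17 180/221 0; -40/221 15/17 96/221 0; 0 0 0 1]
det M = 1; M⁻¹ = [-12/13 -75/221 -40/221 0; 0 -8/17 15/17 0; -5/13 180/221 96/221 0; 0 0 0 1]
M⁻¹ · (4/5, -84/17, 13/17)ᵀ = (4/5, 3, -4)ᵀ

p = (4/5, 3, -4)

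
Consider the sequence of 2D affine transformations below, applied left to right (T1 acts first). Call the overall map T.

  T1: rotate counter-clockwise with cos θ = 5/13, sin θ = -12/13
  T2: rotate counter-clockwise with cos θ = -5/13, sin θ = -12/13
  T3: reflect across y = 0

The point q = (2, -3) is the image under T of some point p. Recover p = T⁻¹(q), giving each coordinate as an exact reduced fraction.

T1 = [5/13 12/13 0; -12/13 5/13 0; 0 0 1]
T2·T1 = [-1 0 0; 0 -1 0; 0 0 1]
T3·…·T1 = [-1 0 0; 0 1 0; 0 0 1]
det M = -1; M⁻¹ = [-1 0 0; 0 1 0; 0 0 1]
M⁻¹ · (2, -3)ᵀ = (-2, -3)ᵀ

p = (-2, -3)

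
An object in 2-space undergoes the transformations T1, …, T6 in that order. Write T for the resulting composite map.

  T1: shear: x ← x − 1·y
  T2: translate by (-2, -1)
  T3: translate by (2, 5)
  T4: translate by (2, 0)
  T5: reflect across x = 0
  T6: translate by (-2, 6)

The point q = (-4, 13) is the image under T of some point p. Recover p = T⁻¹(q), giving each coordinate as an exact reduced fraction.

T1 = [1 -1 0; 0 1 0; 0 0 1]
T2·T1 = [1 -1 -2; 0 1 -1; 0 0 1]
T3·…·T1 = [1 -1 0; 0 1 4; 0 0 1]
T4·…·T1 = [1 -1 2; 0 1 4; 0 0 1]
T5·…·T1 = [-1 1 -2; 0 1 4; 0 0 1]
T6·…·T1 = [-1 1 -4; 0 1 10; 0 0 1]
det M = -1; M⁻¹ = [-1 1 -14; 0 1 -10; 0 0 1]
M⁻¹ · (-4, 13)ᵀ = (3, 3)ᵀ

p = (3, 3)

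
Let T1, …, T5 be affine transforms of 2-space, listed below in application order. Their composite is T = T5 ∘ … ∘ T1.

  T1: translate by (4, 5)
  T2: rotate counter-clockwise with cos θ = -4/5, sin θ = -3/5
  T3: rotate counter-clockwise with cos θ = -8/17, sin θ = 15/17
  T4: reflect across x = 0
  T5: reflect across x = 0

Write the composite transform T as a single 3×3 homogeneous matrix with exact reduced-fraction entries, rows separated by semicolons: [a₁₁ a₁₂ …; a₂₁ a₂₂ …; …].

T = [77/85 36/85 488/85; -36/85 77/85 241/85; 0 0 1]

T1 = [1 0 4; 0 1 5; 0 0 1]
T2·T1 = [-4/5 3/5 -1/5; -3/5 -4/5 -32/5; 0 0 1]
T3·…·T1 = [77/85 36/85 488/85; -36/85 77/85 241/85; 0 0 1]
T4·…·T1 = [-77/85 -36/85 -488/85; -36/85 77/85 241/85; 0 0 1]
T5·…·T1 = [77/85 36/85 488/85; -36/85 77/85 241/85; 0 0 1]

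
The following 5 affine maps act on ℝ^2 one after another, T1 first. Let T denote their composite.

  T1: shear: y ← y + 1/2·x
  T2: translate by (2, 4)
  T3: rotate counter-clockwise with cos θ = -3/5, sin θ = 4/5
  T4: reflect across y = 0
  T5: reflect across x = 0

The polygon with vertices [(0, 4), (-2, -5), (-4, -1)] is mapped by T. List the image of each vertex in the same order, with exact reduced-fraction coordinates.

T1 shear: y ← y + 1/2·x: (0, 4) → (0, 4); (-2, -5) → (-2, -6); (-4, -1) → (-4, -3)
T2 translate by (2, 4): (0, 4) → (2, 8); (-2, -6) → (0, -2); (-4, -3) → (-2, 1)
T3 rotate counter-clockwise with cos θ = -3/5, sin θ = 4/5: (2, 8) → (-38/5, -16/5); (0, -2) → (8/5, 6/5); (-2, 1) → (2/5, -11/5)
T4 reflect across y = 0: (-38/5, -16/5) → (-38/5, 16/5); (8/5, 6/5) → (8/5, -6/5); (2/5, -11/5) → (2/5, 11/5)
T5 reflect across x = 0: (-38/5, 16/5) → (38/5, 16/5); (8/5, -6/5) → (-8/5, -6/5); (2/5, 11/5) → (-2/5, 11/5)

image vertices: (38/5, 16/5), (-8/5, -6/5), (-2/5, 11/5)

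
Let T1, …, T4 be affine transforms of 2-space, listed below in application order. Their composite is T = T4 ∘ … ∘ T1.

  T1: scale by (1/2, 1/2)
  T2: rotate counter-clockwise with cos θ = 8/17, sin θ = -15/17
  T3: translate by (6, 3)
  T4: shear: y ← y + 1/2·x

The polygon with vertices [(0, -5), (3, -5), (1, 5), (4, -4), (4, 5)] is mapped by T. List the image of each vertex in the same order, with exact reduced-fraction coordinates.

T1 scale by (1/2, 1/2): (0, -5) → (0, -5/2); (3, -5) → (3/2, -5/2); (1, 5) → (1/2, 5/2); (4, -4) → (2, -2); (4, 5) → (2, 5/2)
T2 rotate counter-clockwise with cos θ = 8/17, sin θ = -15/17: (0, -5/2) → (-75/34, -20/17); (3/2, -5/2) → (-3/2, -5/2); (1/2, 5/2) → (83/34, 25/34); (2, -2) → (-14/17, -46/17); (2, 5/2) → (107/34, -10/17)
T3 translate by (6, 3): (-75/34, -20/17) → (129/34, 31/17); (-3/2, -5/2) → (9/2, 1/2); (83/34, 25/34) → (287/34, 127/34); (-14/17, -46/17) → (88/17, 5/17); (107/34, -10/17) → (311/34, 41/17)
T4 shear: y ← y + 1/2·x: (129/34, 31/17) → (129/34, 253/68); (9/2, 1/2) → (9/2, 11/4); (287/34, 127/34) → (287/34, 541/68); (88/17, 5/17) → (88/17, 49/17); (311/34, 41/17) → (311/34, 475/68)

image vertices: (129/34, 253/68), (9/2, 11/4), (287/34, 541/68), (88/17, 49/17), (311/34, 475/68)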